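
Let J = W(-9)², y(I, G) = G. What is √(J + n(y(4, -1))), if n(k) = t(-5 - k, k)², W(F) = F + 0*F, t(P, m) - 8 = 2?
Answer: √181 ≈ 13.454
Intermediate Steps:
t(P, m) = 10 (t(P, m) = 8 + 2 = 10)
W(F) = F (W(F) = F + 0 = F)
n(k) = 100 (n(k) = 10² = 100)
J = 81 (J = (-9)² = 81)
√(J + n(y(4, -1))) = √(81 + 100) = √181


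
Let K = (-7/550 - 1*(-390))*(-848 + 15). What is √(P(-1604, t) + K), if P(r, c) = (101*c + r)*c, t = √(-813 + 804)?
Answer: √(-3941797618 - 58225200*I)/110 ≈ 4.2153 - 570.78*I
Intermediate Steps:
t = 3*I (t = √(-9) = 3*I ≈ 3.0*I)
P(r, c) = c*(r + 101*c) (P(r, c) = (r + 101*c)*c = c*(r + 101*c))
K = -178672669/550 (K = (-7*1/550 + 390)*(-833) = (-7/550 + 390)*(-833) = (214493/550)*(-833) = -178672669/550 ≈ -3.2486e+5)
√(P(-1604, t) + K) = √((3*I)*(-1604 + 101*(3*I)) - 178672669/550) = √((3*I)*(-1604 + 303*I) - 178672669/550) = √(3*I*(-1604 + 303*I) - 178672669/550) = √(-178672669/550 + 3*I*(-1604 + 303*I))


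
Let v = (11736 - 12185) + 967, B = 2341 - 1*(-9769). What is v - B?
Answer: -11592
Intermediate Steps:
B = 12110 (B = 2341 + 9769 = 12110)
v = 518 (v = -449 + 967 = 518)
v - B = 518 - 1*12110 = 518 - 12110 = -11592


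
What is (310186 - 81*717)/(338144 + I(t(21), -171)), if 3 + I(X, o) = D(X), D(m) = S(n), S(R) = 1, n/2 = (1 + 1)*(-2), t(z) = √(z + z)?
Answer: 252109/338142 ≈ 0.74557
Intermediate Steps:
t(z) = √2*√z (t(z) = √(2*z) = √2*√z)
n = -8 (n = 2*((1 + 1)*(-2)) = 2*(2*(-2)) = 2*(-4) = -8)
D(m) = 1
I(X, o) = -2 (I(X, o) = -3 + 1 = -2)
(310186 - 81*717)/(338144 + I(t(21), -171)) = (310186 - 81*717)/(338144 - 2) = (310186 - 58077)/338142 = 252109*(1/338142) = 252109/338142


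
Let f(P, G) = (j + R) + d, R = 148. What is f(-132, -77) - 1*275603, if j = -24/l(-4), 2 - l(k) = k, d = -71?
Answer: -275530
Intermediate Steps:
l(k) = 2 - k
j = -4 (j = -24/(2 - 1*(-4)) = -24/(2 + 4) = -24/6 = -24*1/6 = -4)
f(P, G) = 73 (f(P, G) = (-4 + 148) - 71 = 144 - 71 = 73)
f(-132, -77) - 1*275603 = 73 - 1*275603 = 73 - 275603 = -275530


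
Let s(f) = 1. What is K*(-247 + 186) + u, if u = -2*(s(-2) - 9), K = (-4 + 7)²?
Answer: -533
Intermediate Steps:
K = 9 (K = 3² = 9)
u = 16 (u = -2*(1 - 9) = -2*(-8) = 16)
K*(-247 + 186) + u = 9*(-247 + 186) + 16 = 9*(-61) + 16 = -549 + 16 = -533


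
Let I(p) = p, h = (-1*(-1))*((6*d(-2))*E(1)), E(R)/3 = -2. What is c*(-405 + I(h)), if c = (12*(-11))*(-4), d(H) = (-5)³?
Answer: 2162160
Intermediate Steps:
E(R) = -6 (E(R) = 3*(-2) = -6)
d(H) = -125
h = 4500 (h = (-1*(-1))*((6*(-125))*(-6)) = 1*(-750*(-6)) = 1*4500 = 4500)
c = 528 (c = -132*(-4) = 528)
c*(-405 + I(h)) = 528*(-405 + 4500) = 528*4095 = 2162160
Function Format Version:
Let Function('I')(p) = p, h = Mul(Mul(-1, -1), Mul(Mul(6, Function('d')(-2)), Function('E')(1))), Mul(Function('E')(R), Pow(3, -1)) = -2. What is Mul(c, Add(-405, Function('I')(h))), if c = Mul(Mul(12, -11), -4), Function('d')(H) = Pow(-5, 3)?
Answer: 2162160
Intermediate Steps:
Function('E')(R) = -6 (Function('E')(R) = Mul(3, -2) = -6)
Function('d')(H) = -125
h = 4500 (h = Mul(Mul(-1, -1), Mul(Mul(6, -125), -6)) = Mul(1, Mul(-750, -6)) = Mul(1, 4500) = 4500)
c = 528 (c = Mul(-132, -4) = 528)
Mul(c, Add(-405, Function('I')(h))) = Mul(528, Add(-405, 4500)) = Mul(528, 4095) = 2162160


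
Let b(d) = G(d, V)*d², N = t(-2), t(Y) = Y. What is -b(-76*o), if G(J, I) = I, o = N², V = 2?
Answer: -184832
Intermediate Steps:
N = -2
o = 4 (o = (-2)² = 4)
b(d) = 2*d²
-b(-76*o) = -2*(-76*4)² = -2*(-304)² = -2*92416 = -1*184832 = -184832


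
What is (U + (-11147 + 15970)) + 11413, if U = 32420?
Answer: 48656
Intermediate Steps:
(U + (-11147 + 15970)) + 11413 = (32420 + (-11147 + 15970)) + 11413 = (32420 + 4823) + 11413 = 37243 + 11413 = 48656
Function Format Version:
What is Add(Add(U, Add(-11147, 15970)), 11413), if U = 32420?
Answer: 48656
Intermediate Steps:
Add(Add(U, Add(-11147, 15970)), 11413) = Add(Add(32420, Add(-11147, 15970)), 11413) = Add(Add(32420, 4823), 11413) = Add(37243, 11413) = 48656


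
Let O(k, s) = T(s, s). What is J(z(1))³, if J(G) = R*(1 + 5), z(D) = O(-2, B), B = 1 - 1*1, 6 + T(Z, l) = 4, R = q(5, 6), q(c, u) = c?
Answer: 27000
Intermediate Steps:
R = 5
T(Z, l) = -2 (T(Z, l) = -6 + 4 = -2)
B = 0 (B = 1 - 1 = 0)
O(k, s) = -2
z(D) = -2
J(G) = 30 (J(G) = 5*(1 + 5) = 5*6 = 30)
J(z(1))³ = 30³ = 27000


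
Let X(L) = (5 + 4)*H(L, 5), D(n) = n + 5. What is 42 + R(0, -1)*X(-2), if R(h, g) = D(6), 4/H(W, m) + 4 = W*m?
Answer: 96/7 ≈ 13.714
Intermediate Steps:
H(W, m) = 4/(-4 + W*m)
D(n) = 5 + n
X(L) = 36/(-4 + 5*L) (X(L) = (5 + 4)*(4/(-4 + L*5)) = 9*(4/(-4 + 5*L)) = 36/(-4 + 5*L))
R(h, g) = 11 (R(h, g) = 5 + 6 = 11)
42 + R(0, -1)*X(-2) = 42 + 11*(36/(-4 + 5*(-2))) = 42 + 11*(36/(-4 - 10)) = 42 + 11*(36/(-14)) = 42 + 11*(36*(-1/14)) = 42 + 11*(-18/7) = 42 - 198/7 = 96/7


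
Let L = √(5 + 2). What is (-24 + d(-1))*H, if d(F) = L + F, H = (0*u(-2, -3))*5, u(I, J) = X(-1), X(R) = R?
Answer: 0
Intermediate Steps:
u(I, J) = -1
L = √7 ≈ 2.6458
H = 0 (H = (0*(-1))*5 = 0*5 = 0)
d(F) = F + √7 (d(F) = √7 + F = F + √7)
(-24 + d(-1))*H = (-24 + (-1 + √7))*0 = (-25 + √7)*0 = 0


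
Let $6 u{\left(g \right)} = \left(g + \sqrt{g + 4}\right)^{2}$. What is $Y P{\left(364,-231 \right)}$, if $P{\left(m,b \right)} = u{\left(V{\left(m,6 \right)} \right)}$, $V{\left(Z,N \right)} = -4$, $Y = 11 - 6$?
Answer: $\frac{40}{3} \approx 13.333$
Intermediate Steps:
$Y = 5$ ($Y = 11 - 6 = 5$)
$u{\left(g \right)} = \frac{\left(g + \sqrt{4 + g}\right)^{2}}{6}$ ($u{\left(g \right)} = \frac{\left(g + \sqrt{g + 4}\right)^{2}}{6} = \frac{\left(g + \sqrt{4 + g}\right)^{2}}{6}$)
$P{\left(m,b \right)} = \frac{8}{3}$ ($P{\left(m,b \right)} = \frac{\left(-4 + \sqrt{4 - 4}\right)^{2}}{6} = \frac{\left(-4 + \sqrt{0}\right)^{2}}{6} = \frac{\left(-4 + 0\right)^{2}}{6} = \frac{\left(-4\right)^{2}}{6} = \frac{1}{6} \cdot 16 = \frac{8}{3}$)
$Y P{\left(364,-231 \right)} = 5 \cdot \frac{8}{3} = \frac{40}{3}$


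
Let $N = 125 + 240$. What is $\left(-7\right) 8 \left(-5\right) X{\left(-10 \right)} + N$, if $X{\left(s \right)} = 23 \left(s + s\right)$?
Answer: $-128435$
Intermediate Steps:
$X{\left(s \right)} = 46 s$ ($X{\left(s \right)} = 23 \cdot 2 s = 46 s$)
$N = 365$
$\left(-7\right) 8 \left(-5\right) X{\left(-10 \right)} + N = \left(-7\right) 8 \left(-5\right) 46 \left(-10\right) + 365 = \left(-56\right) \left(-5\right) \left(-460\right) + 365 = 280 \left(-460\right) + 365 = -128800 + 365 = -128435$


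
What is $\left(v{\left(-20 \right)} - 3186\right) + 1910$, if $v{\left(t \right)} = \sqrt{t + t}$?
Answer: $-1276 + 2 i \sqrt{10} \approx -1276.0 + 6.3246 i$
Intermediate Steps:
$v{\left(t \right)} = \sqrt{2} \sqrt{t}$ ($v{\left(t \right)} = \sqrt{2 t} = \sqrt{2} \sqrt{t}$)
$\left(v{\left(-20 \right)} - 3186\right) + 1910 = \left(\sqrt{2} \sqrt{-20} - 3186\right) + 1910 = \left(\sqrt{2} \cdot 2 i \sqrt{5} - 3186\right) + 1910 = \left(2 i \sqrt{10} - 3186\right) + 1910 = \left(-3186 + 2 i \sqrt{10}\right) + 1910 = -1276 + 2 i \sqrt{10}$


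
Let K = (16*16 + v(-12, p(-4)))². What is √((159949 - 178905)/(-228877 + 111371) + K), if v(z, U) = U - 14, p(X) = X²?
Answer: √229773827520010/58753 ≈ 258.00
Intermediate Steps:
v(z, U) = -14 + U
K = 66564 (K = (16*16 + (-14 + (-4)²))² = (256 + (-14 + 16))² = (256 + 2)² = 258² = 66564)
√((159949 - 178905)/(-228877 + 111371) + K) = √((159949 - 178905)/(-228877 + 111371) + 66564) = √(-18956/(-117506) + 66564) = √(-18956*(-1/117506) + 66564) = √(9478/58753 + 66564) = √(3910844170/58753) = √229773827520010/58753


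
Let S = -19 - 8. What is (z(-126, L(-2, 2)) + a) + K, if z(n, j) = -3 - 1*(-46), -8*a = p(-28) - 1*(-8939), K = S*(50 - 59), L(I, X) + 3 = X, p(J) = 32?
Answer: -6683/8 ≈ -835.38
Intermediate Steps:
S = -27
L(I, X) = -3 + X
K = 243 (K = -27*(50 - 59) = -27*(-9) = 243)
a = -8971/8 (a = -(32 - 1*(-8939))/8 = -(32 + 8939)/8 = -⅛*8971 = -8971/8 ≈ -1121.4)
z(n, j) = 43 (z(n, j) = -3 + 46 = 43)
(z(-126, L(-2, 2)) + a) + K = (43 - 8971/8) + 243 = -8627/8 + 243 = -6683/8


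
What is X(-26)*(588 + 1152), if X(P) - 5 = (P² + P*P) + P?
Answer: 2315940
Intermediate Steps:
X(P) = 5 + P + 2*P² (X(P) = 5 + ((P² + P*P) + P) = 5 + ((P² + P²) + P) = 5 + (2*P² + P) = 5 + (P + 2*P²) = 5 + P + 2*P²)
X(-26)*(588 + 1152) = (5 - 26 + 2*(-26)²)*(588 + 1152) = (5 - 26 + 2*676)*1740 = (5 - 26 + 1352)*1740 = 1331*1740 = 2315940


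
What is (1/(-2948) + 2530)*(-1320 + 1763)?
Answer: 3304088477/2948 ≈ 1.1208e+6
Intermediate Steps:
(1/(-2948) + 2530)*(-1320 + 1763) = (-1/2948 + 2530)*443 = (7458439/2948)*443 = 3304088477/2948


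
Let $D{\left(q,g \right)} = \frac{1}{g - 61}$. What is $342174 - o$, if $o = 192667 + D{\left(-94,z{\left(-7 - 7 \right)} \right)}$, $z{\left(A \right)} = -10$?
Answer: $\frac{10614998}{71} \approx 1.4951 \cdot 10^{5}$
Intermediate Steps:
$D{\left(q,g \right)} = \frac{1}{-61 + g}$
$o = \frac{13679356}{71}$ ($o = 192667 + \frac{1}{-61 - 10} = 192667 + \frac{1}{-71} = 192667 - \frac{1}{71} = \frac{13679356}{71} \approx 1.9267 \cdot 10^{5}$)
$342174 - o = 342174 - \frac{13679356}{71} = \frac{10614998}{71}$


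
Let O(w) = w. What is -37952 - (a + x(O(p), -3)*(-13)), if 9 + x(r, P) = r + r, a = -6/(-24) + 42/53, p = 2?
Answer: -8059825/212 ≈ -38018.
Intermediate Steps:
a = 221/212 (a = -6*(-1/24) + 42*(1/53) = ¼ + 42/53 = 221/212 ≈ 1.0425)
x(r, P) = -9 + 2*r (x(r, P) = -9 + (r + r) = -9 + 2*r)
-37952 - (a + x(O(p), -3)*(-13)) = -37952 - (221/212 + (-9 + 2*2)*(-13)) = -37952 - (221/212 + (-9 + 4)*(-13)) = -37952 - (221/212 - 5*(-13)) = -37952 - (221/212 + 65) = -37952 - 1*14001/212 = -37952 - 14001/212 = -8059825/212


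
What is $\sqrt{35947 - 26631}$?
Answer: $2 \sqrt{2329} \approx 96.519$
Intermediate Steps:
$\sqrt{35947 - 26631} = \sqrt{9316} = 2 \sqrt{2329}$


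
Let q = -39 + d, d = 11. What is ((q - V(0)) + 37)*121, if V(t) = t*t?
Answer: 1089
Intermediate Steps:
q = -28 (q = -39 + 11 = -28)
V(t) = t²
((q - V(0)) + 37)*121 = ((-28 - 1*0²) + 37)*121 = ((-28 - 1*0) + 37)*121 = ((-28 + 0) + 37)*121 = (-28 + 37)*121 = 9*121 = 1089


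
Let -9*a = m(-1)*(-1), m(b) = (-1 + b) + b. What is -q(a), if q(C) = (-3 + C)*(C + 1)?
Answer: 20/9 ≈ 2.2222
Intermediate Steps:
m(b) = -1 + 2*b
a = -⅓ (a = -(-1 + 2*(-1))*(-1)/9 = -(-1 - 2)*(-1)/9 = -(-1)*(-1)/3 = -⅑*3 = -⅓ ≈ -0.33333)
q(C) = (1 + C)*(-3 + C) (q(C) = (-3 + C)*(1 + C) = (1 + C)*(-3 + C))
-q(a) = -(-3 + (-⅓)² - 2*(-⅓)) = -(-3 + ⅑ + ⅔) = -1*(-20/9) = 20/9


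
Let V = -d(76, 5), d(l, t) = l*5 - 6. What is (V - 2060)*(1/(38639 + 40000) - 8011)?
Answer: 1533364086152/78639 ≈ 1.9499e+7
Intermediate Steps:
d(l, t) = -6 + 5*l (d(l, t) = 5*l - 6 = -6 + 5*l)
V = -374 (V = -(-6 + 5*76) = -(-6 + 380) = -1*374 = -374)
(V - 2060)*(1/(38639 + 40000) - 8011) = (-374 - 2060)*(1/(38639 + 40000) - 8011) = -2434*(1/78639 - 8011) = -2434*(-629977028/78639) = 1533364086152/78639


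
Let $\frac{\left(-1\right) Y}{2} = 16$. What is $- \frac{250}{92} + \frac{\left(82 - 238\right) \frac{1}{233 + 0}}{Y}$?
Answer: $- \frac{115603}{42872} \approx -2.6965$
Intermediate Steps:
$Y = -32$ ($Y = \left(-2\right) 16 = -32$)
$- \frac{250}{92} + \frac{\left(82 - 238\right) \frac{1}{233 + 0}}{Y} = - \frac{250}{92} + \frac{\left(82 - 238\right) \frac{1}{233 + 0}}{-32} = \left(-250\right) \frac{1}{92} + - \frac{156}{233} \left(- \frac{1}{32}\right) = - \frac{125}{46} + \left(-156\right) \frac{1}{233} \left(- \frac{1}{32}\right) = - \frac{125}{46} - - \frac{39}{1864} = - \frac{125}{46} + \frac{39}{1864} = - \frac{115603}{42872}$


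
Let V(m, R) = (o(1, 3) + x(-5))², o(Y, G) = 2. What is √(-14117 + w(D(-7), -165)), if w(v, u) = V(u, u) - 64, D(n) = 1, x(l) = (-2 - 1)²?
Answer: 2*I*√3515 ≈ 118.57*I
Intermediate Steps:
x(l) = 9 (x(l) = (-3)² = 9)
V(m, R) = 121 (V(m, R) = (2 + 9)² = 11² = 121)
w(v, u) = 57 (w(v, u) = 121 - 64 = 57)
√(-14117 + w(D(-7), -165)) = √(-14117 + 57) = √(-14060) = 2*I*√3515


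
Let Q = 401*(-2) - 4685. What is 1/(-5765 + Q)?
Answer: -1/11252 ≈ -8.8873e-5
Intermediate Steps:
Q = -5487 (Q = -802 - 4685 = -5487)
1/(-5765 + Q) = 1/(-5765 - 5487) = 1/(-11252) = -1/11252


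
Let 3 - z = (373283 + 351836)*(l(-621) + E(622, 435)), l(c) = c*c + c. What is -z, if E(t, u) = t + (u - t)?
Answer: 279500744142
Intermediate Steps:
l(c) = c + c² (l(c) = c² + c = c + c²)
E(t, u) = u
z = -279500744142 (z = 3 - (373283 + 351836)*(-621*(1 - 621) + 435) = 3 - 725119*(-621*(-620) + 435) = 3 - 725119*(385020 + 435) = 3 - 725119*385455 = 3 - 1*279500744145 = 3 - 279500744145 = -279500744142)
-z = -1*(-279500744142) = 279500744142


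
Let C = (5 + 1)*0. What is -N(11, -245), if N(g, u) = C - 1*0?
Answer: 0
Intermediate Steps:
C = 0 (C = 6*0 = 0)
N(g, u) = 0 (N(g, u) = 0 - 1*0 = 0 + 0 = 0)
-N(11, -245) = -1*0 = 0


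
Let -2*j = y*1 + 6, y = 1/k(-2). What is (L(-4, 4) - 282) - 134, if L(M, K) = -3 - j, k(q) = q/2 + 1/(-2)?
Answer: -1249/3 ≈ -416.33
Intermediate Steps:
k(q) = -½ + q/2 (k(q) = q*(½) + 1*(-½) = q/2 - ½ = -½ + q/2)
y = -⅔ (y = 1/(-½ + (½)*(-2)) = 1/(-½ - 1) = 1/(-3/2) = -⅔ ≈ -0.66667)
j = -8/3 (j = -(-⅔*1 + 6)/2 = -(-⅔ + 6)/2 = -½*16/3 = -8/3 ≈ -2.6667)
L(M, K) = -⅓ (L(M, K) = -3 - 1*(-8/3) = -3 + 8/3 = -⅓)
(L(-4, 4) - 282) - 134 = (-⅓ - 282) - 134 = -847/3 - 134 = -1249/3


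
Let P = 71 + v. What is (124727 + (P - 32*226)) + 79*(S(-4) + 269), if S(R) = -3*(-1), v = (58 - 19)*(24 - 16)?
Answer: 139366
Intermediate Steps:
v = 312 (v = 39*8 = 312)
P = 383 (P = 71 + 312 = 383)
S(R) = 3
(124727 + (P - 32*226)) + 79*(S(-4) + 269) = (124727 + (383 - 32*226)) + 79*(3 + 269) = (124727 + (383 - 7232)) + 79*272 = (124727 - 6849) + 21488 = 117878 + 21488 = 139366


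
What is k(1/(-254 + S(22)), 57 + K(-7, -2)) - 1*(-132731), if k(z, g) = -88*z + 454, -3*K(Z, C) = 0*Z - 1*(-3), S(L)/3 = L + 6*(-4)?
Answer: 8657047/65 ≈ 1.3319e+5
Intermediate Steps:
S(L) = -72 + 3*L (S(L) = 3*(L + 6*(-4)) = 3*(L - 24) = 3*(-24 + L) = -72 + 3*L)
K(Z, C) = -1 (K(Z, C) = -(0*Z - 1*(-3))/3 = -(0 + 3)/3 = -⅓*3 = -1)
k(z, g) = 454 - 88*z
k(1/(-254 + S(22)), 57 + K(-7, -2)) - 1*(-132731) = (454 - 88/(-254 + (-72 + 3*22))) - 1*(-132731) = (454 - 88/(-254 + (-72 + 66))) + 132731 = (454 - 88/(-254 - 6)) + 132731 = (454 - 88/(-260)) + 132731 = (454 - 88*(-1/260)) + 132731 = (454 + 22/65) + 132731 = 29532/65 + 132731 = 8657047/65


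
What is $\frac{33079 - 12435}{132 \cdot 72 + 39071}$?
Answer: $\frac{20644}{48575} \approx 0.42499$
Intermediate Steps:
$\frac{33079 - 12435}{132 \cdot 72 + 39071} = \frac{20644}{9504 + 39071} = \frac{20644}{48575}$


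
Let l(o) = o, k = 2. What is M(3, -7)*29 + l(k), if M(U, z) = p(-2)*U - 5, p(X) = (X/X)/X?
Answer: -373/2 ≈ -186.50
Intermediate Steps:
p(X) = 1/X
M(U, z) = -5 - U/2 (M(U, z) = U/(-2) - 5 = -U/2 - 5 = -5 - U/2)
M(3, -7)*29 + l(k) = (-5 - 1/2*3)*29 + 2 = (-5 - 3/2)*29 + 2 = -13/2*29 + 2 = -377/2 + 2 = -373/2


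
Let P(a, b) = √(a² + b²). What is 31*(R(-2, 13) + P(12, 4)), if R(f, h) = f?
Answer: -62 + 124*√10 ≈ 330.12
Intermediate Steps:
31*(R(-2, 13) + P(12, 4)) = 31*(-2 + √(12² + 4²)) = 31*(-2 + √(144 + 16)) = 31*(-2 + √160) = 31*(-2 + 4*√10) = -62 + 124*√10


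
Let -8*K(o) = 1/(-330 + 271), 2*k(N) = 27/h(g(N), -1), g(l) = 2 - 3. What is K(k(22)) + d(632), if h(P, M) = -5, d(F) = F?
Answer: 298305/472 ≈ 632.00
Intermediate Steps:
g(l) = -1
k(N) = -27/10 (k(N) = (27/(-5))/2 = (27*(-1/5))/2 = (1/2)*(-27/5) = -27/10)
K(o) = 1/472 (K(o) = -1/(8*(-330 + 271)) = -1/8/(-59) = -1/8*(-1/59) = 1/472)
K(k(22)) + d(632) = 1/472 + 632 = 298305/472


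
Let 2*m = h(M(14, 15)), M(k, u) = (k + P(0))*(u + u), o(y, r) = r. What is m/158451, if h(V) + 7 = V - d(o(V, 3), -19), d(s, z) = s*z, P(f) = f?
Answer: 235/158451 ≈ 0.0014831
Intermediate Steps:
M(k, u) = 2*k*u (M(k, u) = (k + 0)*(u + u) = k*(2*u) = 2*k*u)
h(V) = 50 + V (h(V) = -7 + (V - 3*(-19)) = -7 + (V - 1*(-57)) = -7 + (V + 57) = -7 + (57 + V) = 50 + V)
m = 235 (m = (50 + 2*14*15)/2 = (50 + 420)/2 = (1/2)*470 = 235)
m/158451 = 235/158451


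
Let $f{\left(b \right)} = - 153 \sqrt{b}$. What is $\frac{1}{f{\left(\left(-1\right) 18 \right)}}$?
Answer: $\frac{i \sqrt{2}}{918} \approx 0.0015405 i$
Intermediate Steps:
$\frac{1}{f{\left(\left(-1\right) 18 \right)}} = \frac{1}{\left(-153\right) \sqrt{\left(-1\right) 18}} = \frac{1}{\left(-153\right) \sqrt{-18}} = \frac{1}{\left(-153\right) 3 i \sqrt{2}} = \frac{1}{\left(-459\right) i \sqrt{2}} = \frac{i \sqrt{2}}{918}$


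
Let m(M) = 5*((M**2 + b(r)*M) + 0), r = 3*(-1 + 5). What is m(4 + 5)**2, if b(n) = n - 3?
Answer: 656100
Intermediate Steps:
r = 12 (r = 3*4 = 12)
b(n) = -3 + n
m(M) = 5*M**2 + 45*M (m(M) = 5*((M**2 + (-3 + 12)*M) + 0) = 5*((M**2 + 9*M) + 0) = 5*(M**2 + 9*M) = 5*M**2 + 45*M)
m(4 + 5)**2 = (5*(4 + 5)*(9 + (4 + 5)))**2 = (5*9*(9 + 9))**2 = (5*9*18)**2 = 810**2 = 656100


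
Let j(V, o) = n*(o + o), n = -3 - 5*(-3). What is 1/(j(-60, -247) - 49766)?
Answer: -1/55694 ≈ -1.7955e-5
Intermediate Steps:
n = 12 (n = -3 + 15 = 12)
j(V, o) = 24*o (j(V, o) = 12*(o + o) = 12*(2*o) = 24*o)
1/(j(-60, -247) - 49766) = 1/(24*(-247) - 49766) = 1/(-5928 - 49766) = 1/(-55694) = -1/55694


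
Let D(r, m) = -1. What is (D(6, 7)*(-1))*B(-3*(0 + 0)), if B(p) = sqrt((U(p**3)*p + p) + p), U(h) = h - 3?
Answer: 0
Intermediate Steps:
U(h) = -3 + h
B(p) = sqrt(2*p + p*(-3 + p**3)) (B(p) = sqrt(((-3 + p**3)*p + p) + p) = sqrt((p*(-3 + p**3) + p) + p) = sqrt((p + p*(-3 + p**3)) + p) = sqrt(2*p + p*(-3 + p**3)))
(D(6, 7)*(-1))*B(-3*(0 + 0)) = (-1*(-1))*sqrt((-3*(0 + 0))**4 - (-3)*(0 + 0)) = 1*sqrt((-3*0)**4 - (-3)*0) = 1*sqrt(0**4 - 1*0) = 1*sqrt(0 + 0) = 1*sqrt(0) = 1*0 = 0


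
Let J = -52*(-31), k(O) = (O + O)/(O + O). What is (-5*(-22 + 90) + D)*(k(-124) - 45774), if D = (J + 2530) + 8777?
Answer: -575778567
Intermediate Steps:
k(O) = 1 (k(O) = (2*O)/((2*O)) = (2*O)*(1/(2*O)) = 1)
J = 1612
D = 12919 (D = (1612 + 2530) + 8777 = 4142 + 8777 = 12919)
(-5*(-22 + 90) + D)*(k(-124) - 45774) = (-5*(-22 + 90) + 12919)*(1 - 45774) = (-5*68 + 12919)*(-45773) = (-340 + 12919)*(-45773) = 12579*(-45773) = -575778567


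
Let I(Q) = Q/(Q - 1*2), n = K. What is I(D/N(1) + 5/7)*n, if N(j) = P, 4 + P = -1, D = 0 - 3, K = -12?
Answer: 23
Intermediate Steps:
D = -3
P = -5 (P = -4 - 1 = -5)
n = -12
N(j) = -5
I(Q) = Q/(-2 + Q) (I(Q) = Q/(Q - 2) = Q/(-2 + Q))
I(D/N(1) + 5/7)*n = ((-3/(-5) + 5/7)/(-2 + (-3/(-5) + 5/7)))*(-12) = ((-3*(-⅕) + 5*(⅐))/(-2 + (-3*(-⅕) + 5*(⅐))))*(-12) = ((⅗ + 5/7)/(-2 + (⅗ + 5/7)))*(-12) = (46/(35*(-2 + 46/35)))*(-12) = (46/(35*(-24/35)))*(-12) = ((46/35)*(-35/24))*(-12) = -23/12*(-12) = 23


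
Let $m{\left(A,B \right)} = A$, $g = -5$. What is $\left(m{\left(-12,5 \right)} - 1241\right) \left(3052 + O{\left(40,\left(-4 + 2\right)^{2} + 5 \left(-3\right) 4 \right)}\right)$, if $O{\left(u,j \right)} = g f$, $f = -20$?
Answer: $-3949456$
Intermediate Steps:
$O{\left(u,j \right)} = 100$ ($O{\left(u,j \right)} = \left(-5\right) \left(-20\right) = 100$)
$\left(m{\left(-12,5 \right)} - 1241\right) \left(3052 + O{\left(40,\left(-4 + 2\right)^{2} + 5 \left(-3\right) 4 \right)}\right) = \left(-12 - 1241\right) \left(3052 + 100\right) = \left(-1253\right) 3152 = -3949456$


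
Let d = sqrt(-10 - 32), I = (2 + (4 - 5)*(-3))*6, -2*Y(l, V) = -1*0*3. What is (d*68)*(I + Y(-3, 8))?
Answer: 2040*I*sqrt(42) ≈ 13221.0*I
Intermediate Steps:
Y(l, V) = 0 (Y(l, V) = -(-1*0)*3/2 = -0*3 = -1/2*0 = 0)
I = 30 (I = (2 - 1*(-3))*6 = (2 + 3)*6 = 5*6 = 30)
d = I*sqrt(42) (d = sqrt(-42) = I*sqrt(42) ≈ 6.4807*I)
(d*68)*(I + Y(-3, 8)) = ((I*sqrt(42))*68)*(30 + 0) = (68*I*sqrt(42))*30 = 2040*I*sqrt(42)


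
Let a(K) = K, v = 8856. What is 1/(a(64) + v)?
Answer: 1/8920 ≈ 0.00011211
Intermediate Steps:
1/(a(64) + v) = 1/(64 + 8856) = 1/8920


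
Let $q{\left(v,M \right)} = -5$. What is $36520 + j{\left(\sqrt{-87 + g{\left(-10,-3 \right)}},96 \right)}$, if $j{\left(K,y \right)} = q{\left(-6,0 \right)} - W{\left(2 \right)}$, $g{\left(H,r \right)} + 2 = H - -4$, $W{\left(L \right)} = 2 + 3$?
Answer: $36510$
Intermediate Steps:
$W{\left(L \right)} = 5$
$g{\left(H,r \right)} = 2 + H$ ($g{\left(H,r \right)} = -2 + \left(H - -4\right) = -2 + \left(H + 4\right) = -2 + \left(4 + H\right) = 2 + H$)
$j{\left(K,y \right)} = -10$ ($j{\left(K,y \right)} = -5 - 5 = -10$)
$36520 + j{\left(\sqrt{-87 + g{\left(-10,-3 \right)}},96 \right)} = 36520 - 10 = 36510$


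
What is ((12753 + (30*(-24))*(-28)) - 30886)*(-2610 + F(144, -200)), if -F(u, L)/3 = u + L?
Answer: -4949934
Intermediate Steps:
F(u, L) = -3*L - 3*u (F(u, L) = -3*(u + L) = -3*(L + u) = -3*L - 3*u)
((12753 + (30*(-24))*(-28)) - 30886)*(-2610 + F(144, -200)) = ((12753 + (30*(-24))*(-28)) - 30886)*(-2610 + (-3*(-200) - 3*144)) = ((12753 - 720*(-28)) - 30886)*(-2610 + (600 - 432)) = ((12753 + 20160) - 30886)*(-2610 + 168) = (32913 - 30886)*(-2442) = 2027*(-2442) = -4949934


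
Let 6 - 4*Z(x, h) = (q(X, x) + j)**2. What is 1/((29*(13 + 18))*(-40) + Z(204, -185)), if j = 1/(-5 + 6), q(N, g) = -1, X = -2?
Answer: -2/71917 ≈ -2.7810e-5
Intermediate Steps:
j = 1 (j = 1/1 = 1)
Z(x, h) = 3/2 (Z(x, h) = 3/2 - (-1 + 1)**2/4 = 3/2 - 1/4*0**2 = 3/2 - 1/4*0 = 3/2 + 0 = 3/2)
1/((29*(13 + 18))*(-40) + Z(204, -185)) = 1/((29*(13 + 18))*(-40) + 3/2) = 1/((29*31)*(-40) + 3/2) = 1/(899*(-40) + 3/2) = 1/(-35960 + 3/2) = 1/(-71917/2) = -2/71917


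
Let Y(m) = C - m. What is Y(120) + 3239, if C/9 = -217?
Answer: 1166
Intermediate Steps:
C = -1953 (C = 9*(-217) = -1953)
Y(m) = -1953 - m
Y(120) + 3239 = (-1953 - 1*120) + 3239 = (-1953 - 120) + 3239 = -2073 + 3239 = 1166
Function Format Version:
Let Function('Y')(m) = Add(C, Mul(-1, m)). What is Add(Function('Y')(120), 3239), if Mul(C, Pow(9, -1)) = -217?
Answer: 1166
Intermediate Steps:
C = -1953 (C = Mul(9, -217) = -1953)
Function('Y')(m) = Add(-1953, Mul(-1, m))
Add(Function('Y')(120), 3239) = Add(Add(-1953, Mul(-1, 120)), 3239) = Add(Add(-1953, -120), 3239) = Add(-2073, 3239) = 1166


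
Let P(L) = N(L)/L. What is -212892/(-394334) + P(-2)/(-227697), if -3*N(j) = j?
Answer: 1024119743/1896943707 ≈ 0.53988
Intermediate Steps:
N(j) = -j/3
P(L) = -⅓ (P(L) = (-L/3)/L = -⅓)
-212892/(-394334) + P(-2)/(-227697) = -212892/(-394334) - ⅓/(-227697) = -212892*(-1/394334) - ⅓*(-1/227697) = 106446/197167 + 1/683091 = 1024119743/1896943707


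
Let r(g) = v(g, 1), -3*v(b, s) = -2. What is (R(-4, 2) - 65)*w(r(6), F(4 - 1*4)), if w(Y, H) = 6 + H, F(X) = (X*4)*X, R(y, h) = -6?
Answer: -426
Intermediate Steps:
v(b, s) = 2/3 (v(b, s) = -1/3*(-2) = 2/3)
r(g) = 2/3
F(X) = 4*X**2 (F(X) = (4*X)*X = 4*X**2)
(R(-4, 2) - 65)*w(r(6), F(4 - 1*4)) = (-6 - 65)*(6 + 4*(4 - 1*4)**2) = -71*(6 + 4*(4 - 4)**2) = -71*(6 + 4*0**2) = -71*(6 + 4*0) = -71*(6 + 0) = -71*6 = -426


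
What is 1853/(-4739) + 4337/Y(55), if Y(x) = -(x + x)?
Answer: -20756873/521290 ≈ -39.818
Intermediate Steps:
Y(x) = -2*x
1853/(-4739) + 4337/Y(55) = 1853/(-4739) + 4337/((-2*55)) = 1853*(-1/4739) + 4337/(-110) = -1853/4739 + 4337*(-1/110) = -1853/4739 - 4337/110 = -20756873/521290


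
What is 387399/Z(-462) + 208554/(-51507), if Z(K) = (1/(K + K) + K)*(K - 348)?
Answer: -331336706044/109938858615 ≈ -3.0138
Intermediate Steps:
Z(K) = (-348 + K)*(K + 1/(2*K)) (Z(K) = (1/(2*K) + K)*(-348 + K) = (K + 1/(2*K))*(-348 + K) = (-348 + K)*(K + 1/(2*K)))
387399/Z(-462) + 208554/(-51507) = 387399/(½ + (-462)² - 348*(-462) - 174/(-462)) + 208554/(-51507) = 387399/(½ + 213444 + 160776 - 174*(-1/462)) + 208554*(-1/51507) = 387399/(½ + 213444 + 160776 + 29/77) - 69518/17169 = 387399/(57630015/154) - 69518/17169 = 387399*(154/57630015) - 69518/17169 = 19886482/19210005 - 69518/17169 = -331336706044/109938858615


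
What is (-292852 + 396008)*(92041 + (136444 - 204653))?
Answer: 2458413792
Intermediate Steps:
(-292852 + 396008)*(92041 + (136444 - 204653)) = 103156*(92041 - 68209) = 103156*23832 = 2458413792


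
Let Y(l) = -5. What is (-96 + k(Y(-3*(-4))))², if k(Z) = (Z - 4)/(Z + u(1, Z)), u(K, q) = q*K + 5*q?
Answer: 11229201/1225 ≈ 9166.7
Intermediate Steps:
u(K, q) = 5*q + K*q (u(K, q) = K*q + 5*q = 5*q + K*q)
k(Z) = (-4 + Z)/(7*Z) (k(Z) = (Z - 4)/(Z + Z*(5 + 1)) = (-4 + Z)/(Z + Z*6) = (-4 + Z)/(Z + 6*Z) = (-4 + Z)/((7*Z)) = (-4 + Z)*(1/(7*Z)) = (-4 + Z)/(7*Z))
(-96 + k(Y(-3*(-4))))² = (-96 + (⅐)*(-4 - 5)/(-5))² = (-96 + (⅐)*(-⅕)*(-9))² = (-96 + 9/35)² = (-3351/35)² = 11229201/1225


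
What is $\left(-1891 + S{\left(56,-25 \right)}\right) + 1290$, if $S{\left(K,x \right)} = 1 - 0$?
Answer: $-600$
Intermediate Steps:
$S{\left(K,x \right)} = 1$ ($S{\left(K,x \right)} = 1 + 0 = 1$)
$\left(-1891 + S{\left(56,-25 \right)}\right) + 1290 = \left(-1891 + 1\right) + 1290 = -1890 + 1290 = -600$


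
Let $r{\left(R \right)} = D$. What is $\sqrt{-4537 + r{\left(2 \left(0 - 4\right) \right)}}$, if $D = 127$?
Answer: $21 i \sqrt{10} \approx 66.408 i$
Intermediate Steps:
$r{\left(R \right)} = 127$
$\sqrt{-4537 + r{\left(2 \left(0 - 4\right) \right)}} = \sqrt{-4537 + 127} = \sqrt{-4410} = 21 i \sqrt{10}$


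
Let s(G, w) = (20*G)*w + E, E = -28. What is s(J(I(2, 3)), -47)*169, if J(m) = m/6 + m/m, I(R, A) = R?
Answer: -649636/3 ≈ -2.1655e+5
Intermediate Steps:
J(m) = 1 + m/6 (J(m) = m*(⅙) + 1 = m/6 + 1 = 1 + m/6)
s(G, w) = -28 + 20*G*w (s(G, w) = (20*G)*w - 28 = 20*G*w - 28 = -28 + 20*G*w)
s(J(I(2, 3)), -47)*169 = (-28 + 20*(1 + (⅙)*2)*(-47))*169 = (-28 + 20*(1 + ⅓)*(-47))*169 = (-28 + 20*(4/3)*(-47))*169 = (-28 - 3760/3)*169 = -3844/3*169 = -649636/3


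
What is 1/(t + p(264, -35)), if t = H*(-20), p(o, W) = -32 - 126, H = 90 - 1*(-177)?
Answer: -1/5498 ≈ -0.00018188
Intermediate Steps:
H = 267 (H = 90 + 177 = 267)
p(o, W) = -158
t = -5340 (t = 267*(-20) = -5340)
1/(t + p(264, -35)) = 1/(-5340 - 158) = 1/(-5498) = -1/5498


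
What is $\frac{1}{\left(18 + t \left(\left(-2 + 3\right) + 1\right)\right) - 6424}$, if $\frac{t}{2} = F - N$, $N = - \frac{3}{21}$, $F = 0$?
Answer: $- \frac{7}{44838} \approx -0.00015612$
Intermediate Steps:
$N = - \frac{1}{7}$ ($N = \left(-3\right) \frac{1}{21} = - \frac{1}{7} \approx -0.14286$)
$t = \frac{2}{7}$ ($t = 2 \left(0 - - \frac{1}{7}\right) = 2 \left(0 + \frac{1}{7}\right) = 2 \cdot \frac{1}{7} = \frac{2}{7} \approx 0.28571$)
$\frac{1}{\left(18 + t \left(\left(-2 + 3\right) + 1\right)\right) - 6424} = \frac{1}{\left(18 + \frac{2 \left(\left(-2 + 3\right) + 1\right)}{7}\right) - 6424} = \frac{1}{\left(18 + \frac{2 \left(1 + 1\right)}{7}\right) - 6424} = \frac{1}{\left(18 + \frac{2}{7} \cdot 2\right) - 6424} = \frac{1}{\left(18 + \frac{4}{7}\right) - 6424} = \frac{1}{\frac{130}{7} - 6424} = \frac{1}{- \frac{44838}{7}} = - \frac{7}{44838}$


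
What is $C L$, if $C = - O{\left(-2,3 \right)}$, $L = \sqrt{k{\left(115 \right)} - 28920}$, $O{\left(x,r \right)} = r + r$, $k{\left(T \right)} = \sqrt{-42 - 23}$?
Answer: $- 6 \sqrt{-28920 + i \sqrt{65}} \approx -0.14223 - 1020.4 i$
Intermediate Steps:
$k{\left(T \right)} = i \sqrt{65}$ ($k{\left(T \right)} = \sqrt{-65} = i \sqrt{65}$)
$O{\left(x,r \right)} = 2 r$
$L = \sqrt{-28920 + i \sqrt{65}}$ ($L = \sqrt{i \sqrt{65} - 28920} = \sqrt{-28920 + i \sqrt{65}} \approx 0.024 + 170.06 i$)
$C = -6$ ($C = - 2 \cdot 3 = \left(-1\right) 6 = -6$)
$C L = - 6 \sqrt{-28920 + i \sqrt{65}}$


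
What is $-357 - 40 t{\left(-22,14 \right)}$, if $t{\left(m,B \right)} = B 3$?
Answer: $-2037$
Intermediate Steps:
$t{\left(m,B \right)} = 3 B$
$-357 - 40 t{\left(-22,14 \right)} = -357 - 40 \cdot 3 \cdot 14 = -357 - 1680 = -2037$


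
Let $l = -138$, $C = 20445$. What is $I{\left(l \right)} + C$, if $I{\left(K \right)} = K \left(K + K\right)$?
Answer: $58533$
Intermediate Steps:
$I{\left(K \right)} = 2 K^{2}$ ($I{\left(K \right)} = K 2 K = 2 K^{2}$)
$I{\left(l \right)} + C = 2 \left(-138\right)^{2} + 20445 = 2 \cdot 19044 + 20445 = 38088 + 20445 = 58533$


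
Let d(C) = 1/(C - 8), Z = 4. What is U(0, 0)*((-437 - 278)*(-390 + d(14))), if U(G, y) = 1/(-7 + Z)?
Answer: -1672385/18 ≈ -92910.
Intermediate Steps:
d(C) = 1/(-8 + C)
U(G, y) = -⅓ (U(G, y) = 1/(-7 + 4) = 1/(-3) = -⅓)
U(0, 0)*((-437 - 278)*(-390 + d(14))) = -(-437 - 278)*(-390 + 1/(-8 + 14))/3 = -(-715)*(-390 + 1/6)/3 = -(-715)*(-390 + ⅙)/3 = -(-715)*(-2339)/(3*6) = -⅓*1672385/6 = -1672385/18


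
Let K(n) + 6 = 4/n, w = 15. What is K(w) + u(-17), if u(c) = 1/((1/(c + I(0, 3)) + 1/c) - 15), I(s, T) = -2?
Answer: -47179/8135 ≈ -5.7995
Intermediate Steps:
K(n) = -6 + 4/n
u(c) = 1/(-15 + 1/c + 1/(-2 + c)) (u(c) = 1/((1/(c - 2) + 1/c) - 15) = 1/((1/(-2 + c) + 1/c) - 15) = 1/((1/c + 1/(-2 + c)) - 15) = 1/(-15 + 1/c + 1/(-2 + c)))
K(w) + u(-17) = (-6 + 4/15) - 17*(2 - 1*(-17))/(2 - 32*(-17) + 15*(-17)²) = (-6 + 4*(1/15)) - 17*(2 + 17)/(2 + 544 + 15*289) = (-6 + 4/15) - 17*19/(2 + 544 + 4335) = -86/15 - 17*19/4881 = -86/15 - 17*1/4881*19 = -86/15 - 323/4881 = -47179/8135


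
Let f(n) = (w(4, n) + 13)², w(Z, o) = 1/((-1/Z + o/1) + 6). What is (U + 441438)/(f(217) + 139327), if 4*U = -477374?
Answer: 73058486787/31640947616 ≈ 2.3090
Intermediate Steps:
U = -238687/2 (U = (¼)*(-477374) = -238687/2 ≈ -1.1934e+5)
w(Z, o) = 1/(6 + o - 1/Z) (w(Z, o) = 1/((-1/Z + o*1) + 6) = 1/((-1/Z + o) + 6) = 1/((o - 1/Z) + 6) = 1/(6 + o - 1/Z))
f(n) = (13 + 4/(23 + 4*n))² (f(n) = (4/(-1 + 6*4 + 4*n) + 13)² = (4/(-1 + 24 + 4*n) + 13)² = (4/(23 + 4*n) + 13)² = (13 + 4/(23 + 4*n))²)
(U + 441438)/(f(217) + 139327) = (-238687/2 + 441438)/((303 + 52*217)²/(23 + 4*217)² + 139327) = 644189/(2*((303 + 11284)²/(23 + 868)² + 139327)) = 644189/(2*(11587²/891² + 139327)) = 644189/(2*((1/793881)*134258569 + 139327)) = 644189/(2*(134258569/793881 + 139327)) = 644189/(2*(110743316656/793881)) = (644189/2)*(793881/110743316656) = 73058486787/31640947616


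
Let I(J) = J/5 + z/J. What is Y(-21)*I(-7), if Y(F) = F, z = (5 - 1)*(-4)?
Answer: -93/5 ≈ -18.600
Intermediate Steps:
z = -16 (z = 4*(-4) = -16)
I(J) = -16/J + J/5 (I(J) = J/5 - 16/J = -16/J + J/5)
Y(-21)*I(-7) = -21*(-16/(-7) + (1/5)*(-7)) = -21*(-16*(-1/7) - 7/5) = -21*(16/7 - 7/5) = -21*31/35 = -93/5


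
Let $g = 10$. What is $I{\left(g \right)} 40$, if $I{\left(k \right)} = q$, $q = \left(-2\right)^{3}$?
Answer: $-320$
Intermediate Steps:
$q = -8$
$I{\left(k \right)} = -8$
$I{\left(g \right)} 40 = \left(-8\right) 40 = -320$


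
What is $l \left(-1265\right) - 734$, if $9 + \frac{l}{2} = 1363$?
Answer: $-3426354$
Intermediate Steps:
$l = 2708$ ($l = -18 + 2 \cdot 1363 = -18 + 2726 = 2708$)
$l \left(-1265\right) - 734 = 2708 \left(-1265\right) - 734 = -3425620 - 734 = -3426354$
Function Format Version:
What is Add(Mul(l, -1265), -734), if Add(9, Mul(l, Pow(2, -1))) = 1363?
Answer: -3426354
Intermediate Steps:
l = 2708 (l = Add(-18, Mul(2, 1363)) = Add(-18, 2726) = 2708)
Add(Mul(l, -1265), -734) = Add(Mul(2708, -1265), -734) = Add(-3425620, -734) = -3426354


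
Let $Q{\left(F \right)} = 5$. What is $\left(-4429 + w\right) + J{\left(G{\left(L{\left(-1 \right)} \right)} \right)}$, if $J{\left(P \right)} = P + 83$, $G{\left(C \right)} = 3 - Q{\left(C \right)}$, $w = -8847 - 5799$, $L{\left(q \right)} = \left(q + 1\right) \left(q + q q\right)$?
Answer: $-18994$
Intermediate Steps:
$L{\left(q \right)} = \left(1 + q\right) \left(q + q^{2}\right)$
$w = -14646$
$G{\left(C \right)} = -2$ ($G{\left(C \right)} = 3 - 5 = -2$)
$J{\left(P \right)} = 83 + P$
$\left(-4429 + w\right) + J{\left(G{\left(L{\left(-1 \right)} \right)} \right)} = \left(-4429 - 14646\right) + \left(83 - 2\right) = -19075 + 81 = -18994$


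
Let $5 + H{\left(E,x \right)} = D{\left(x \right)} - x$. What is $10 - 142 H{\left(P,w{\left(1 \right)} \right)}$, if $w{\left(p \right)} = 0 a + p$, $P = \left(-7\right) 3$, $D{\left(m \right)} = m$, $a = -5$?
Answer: $720$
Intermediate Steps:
$P = -21$
$w{\left(p \right)} = p$ ($w{\left(p \right)} = 0 \left(-5\right) + p = 0 + p = p$)
$H{\left(E,x \right)} = -5$ ($H{\left(E,x \right)} = -5 + \left(x - x\right) = -5 + 0 = -5$)
$10 - 142 H{\left(P,w{\left(1 \right)} \right)} = 10 - -710 = 10 + 710 = 720$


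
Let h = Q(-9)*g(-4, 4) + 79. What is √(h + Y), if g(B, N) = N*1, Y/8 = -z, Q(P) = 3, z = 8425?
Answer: I*√67309 ≈ 259.44*I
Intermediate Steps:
Y = -67400 (Y = 8*(-1*8425) = 8*(-8425) = -67400)
g(B, N) = N
h = 91 (h = 3*4 + 79 = 12 + 79 = 91)
√(h + Y) = √(91 - 67400) = √(-67309) = I*√67309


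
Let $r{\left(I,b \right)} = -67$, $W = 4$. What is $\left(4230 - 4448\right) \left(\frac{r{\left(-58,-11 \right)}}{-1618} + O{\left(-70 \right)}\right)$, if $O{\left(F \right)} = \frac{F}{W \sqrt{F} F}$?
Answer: $- \frac{7303}{809} + \frac{109 i \sqrt{70}}{140} \approx -9.0272 + 6.514 i$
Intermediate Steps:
$O{\left(F \right)} = \frac{1}{4 \sqrt{F}}$ ($O{\left(F \right)} = \frac{F}{4 \sqrt{F} F} = \frac{F}{4 F^{\frac{3}{2}}} = F \frac{1}{4 F^{\frac{3}{2}}} = \frac{1}{4 \sqrt{F}}$)
$\left(4230 - 4448\right) \left(\frac{r{\left(-58,-11 \right)}}{-1618} + O{\left(-70 \right)}\right) = \left(4230 - 4448\right) \left(- \frac{67}{-1618} + \frac{1}{4 i \sqrt{70}}\right) = - 218 \left(\left(-67\right) \left(- \frac{1}{1618}\right) + \frac{\left(- \frac{1}{70}\right) i \sqrt{70}}{4}\right) = - 218 \left(\frac{67}{1618} - \frac{i \sqrt{70}}{280}\right) = - \frac{7303}{809} + \frac{109 i \sqrt{70}}{140}$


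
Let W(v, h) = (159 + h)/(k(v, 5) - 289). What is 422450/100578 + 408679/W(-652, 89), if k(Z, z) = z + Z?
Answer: -2404584265052/1558959 ≈ -1.5424e+6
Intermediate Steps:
k(Z, z) = Z + z
W(v, h) = (159 + h)/(-284 + v) (W(v, h) = (159 + h)/((v + 5) - 289) = (159 + h)/((5 + v) - 289) = (159 + h)/(-284 + v))
422450/100578 + 408679/W(-652, 89) = 422450/100578 + 408679/(((159 + 89)/(-284 - 652))) = 422450*(1/100578) + 408679/((248/(-936))) = 211225/50289 + 408679/((-1/936*248)) = 211225/50289 + 408679/(-31/117) = 211225/50289 + 408679*(-117/31) = 211225/50289 - 47815443/31 = -2404584265052/1558959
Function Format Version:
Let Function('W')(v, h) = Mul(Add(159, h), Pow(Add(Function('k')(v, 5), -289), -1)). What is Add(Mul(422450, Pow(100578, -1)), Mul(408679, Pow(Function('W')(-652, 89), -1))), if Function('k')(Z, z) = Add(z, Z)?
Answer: Rational(-2404584265052, 1558959) ≈ -1.5424e+6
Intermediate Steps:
Function('k')(Z, z) = Add(Z, z)
Function('W')(v, h) = Mul(Pow(Add(-284, v), -1), Add(159, h)) (Function('W')(v, h) = Mul(Add(159, h), Pow(Add(Add(v, 5), -289), -1)) = Mul(Add(159, h), Pow(Add(Add(5, v), -289), -1)) = Mul(Add(159, h), Pow(Add(-284, v), -1)) = Mul(Pow(Add(-284, v), -1), Add(159, h)))
Add(Mul(422450, Pow(100578, -1)), Mul(408679, Pow(Function('W')(-652, 89), -1))) = Add(Mul(422450, Pow(100578, -1)), Mul(408679, Pow(Mul(Pow(Add(-284, -652), -1), Add(159, 89)), -1))) = Add(Mul(422450, Rational(1, 100578)), Mul(408679, Pow(Mul(Pow(-936, -1), 248), -1))) = Add(Rational(211225, 50289), Mul(408679, Pow(Mul(Rational(-1, 936), 248), -1))) = Add(Rational(211225, 50289), Mul(408679, Pow(Rational(-31, 117), -1))) = Add(Rational(211225, 50289), Mul(408679, Rational(-117, 31))) = Add(Rational(211225, 50289), Rational(-47815443, 31)) = Rational(-2404584265052, 1558959)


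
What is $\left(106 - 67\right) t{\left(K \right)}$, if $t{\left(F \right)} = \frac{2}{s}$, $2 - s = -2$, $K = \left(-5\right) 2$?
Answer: $\frac{39}{2} \approx 19.5$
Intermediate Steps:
$K = -10$
$s = 4$ ($s = 2 - -2 = 2 + 2 = 4$)
$t{\left(F \right)} = \frac{1}{2}$ ($t{\left(F \right)} = \frac{2}{4} = 2 \cdot \frac{1}{4} = \frac{1}{2}$)
$\left(106 - 67\right) t{\left(K \right)} = \left(106 - 67\right) \frac{1}{2} = 39 \cdot \frac{1}{2} = \frac{39}{2}$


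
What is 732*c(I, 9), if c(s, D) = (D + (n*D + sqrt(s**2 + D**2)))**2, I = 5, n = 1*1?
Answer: 314760 + 26352*sqrt(106) ≈ 5.8607e+5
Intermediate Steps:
n = 1
c(s, D) = (sqrt(D**2 + s**2) + 2*D)**2 (c(s, D) = (D + (1*D + sqrt(s**2 + D**2)))**2 = (D + (D + sqrt(D**2 + s**2)))**2 = (sqrt(D**2 + s**2) + 2*D)**2)
732*c(I, 9) = 732*(sqrt(9**2 + 5**2) + 2*9)**2 = 732*(sqrt(81 + 25) + 18)**2 = 732*(sqrt(106) + 18)**2 = 732*(18 + sqrt(106))**2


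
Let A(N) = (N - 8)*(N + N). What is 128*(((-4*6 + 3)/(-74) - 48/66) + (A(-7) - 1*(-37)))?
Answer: 12844608/407 ≈ 31559.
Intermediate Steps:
A(N) = 2*N*(-8 + N) (A(N) = (-8 + N)*(2*N) = 2*N*(-8 + N))
128*(((-4*6 + 3)/(-74) - 48/66) + (A(-7) - 1*(-37))) = 128*(((-4*6 + 3)/(-74) - 48/66) + (2*(-7)*(-8 - 7) - 1*(-37))) = 128*(((-24 + 3)*(-1/74) - 48*1/66) + (2*(-7)*(-15) + 37)) = 128*((-21*(-1/74) - 8/11) + (210 + 37)) = 128*((21/74 - 8/11) + 247) = 128*(-361/814 + 247) = 128*(200697/814) = 12844608/407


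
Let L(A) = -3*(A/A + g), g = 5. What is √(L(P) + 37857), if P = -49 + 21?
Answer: √37839 ≈ 194.52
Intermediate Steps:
P = -28
L(A) = -18 (L(A) = -3*(A/A + 5) = -3*(1 + 5) = -3*6 = -18)
√(L(P) + 37857) = √(-18 + 37857) = √37839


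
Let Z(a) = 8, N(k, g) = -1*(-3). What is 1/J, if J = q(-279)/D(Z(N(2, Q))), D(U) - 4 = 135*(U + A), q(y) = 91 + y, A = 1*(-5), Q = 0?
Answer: -409/188 ≈ -2.1755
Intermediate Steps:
N(k, g) = 3
A = -5
D(U) = -671 + 135*U (D(U) = 4 + 135*(U - 5) = 4 + 135*(-5 + U) = 4 + (-675 + 135*U) = -671 + 135*U)
J = -188/409 (J = (91 - 279)/(-671 + 135*8) = -188/(-671 + 1080) = -188/409 ≈ -0.45966)
1/J = 1/(-188/409) = -409/188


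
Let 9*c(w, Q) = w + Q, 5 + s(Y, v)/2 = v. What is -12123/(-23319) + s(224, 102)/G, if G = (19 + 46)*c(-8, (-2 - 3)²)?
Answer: 6012321/2863055 ≈ 2.1000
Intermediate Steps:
s(Y, v) = -10 + 2*v
c(w, Q) = Q/9 + w/9 (c(w, Q) = (w + Q)/9 = (Q + w)/9 = Q/9 + w/9)
G = 1105/9 (G = (19 + 46)*((-2 - 3)²/9 + (⅑)*(-8)) = 65*((⅑)*(-5)² - 8/9) = 65*((⅑)*25 - 8/9) = 65*(25/9 - 8/9) = 65*(17/9) = 1105/9 ≈ 122.78)
-12123/(-23319) + s(224, 102)/G = -12123/(-23319) + (-10 + 2*102)/(1105/9) = -12123*(-1/23319) + (-10 + 204)*(9/1105) = 1347/2591 + 194*(9/1105) = 1347/2591 + 1746/1105 = 6012321/2863055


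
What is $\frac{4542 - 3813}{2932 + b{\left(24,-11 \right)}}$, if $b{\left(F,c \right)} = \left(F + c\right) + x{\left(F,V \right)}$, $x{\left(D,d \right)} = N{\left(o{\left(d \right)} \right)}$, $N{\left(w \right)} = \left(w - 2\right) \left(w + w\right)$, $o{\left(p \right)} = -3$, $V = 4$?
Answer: $\frac{729}{2975} \approx 0.24504$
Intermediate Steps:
$N{\left(w \right)} = 2 w \left(-2 + w\right)$ ($N{\left(w \right)} = \left(-2 + w\right) 2 w = 2 w \left(-2 + w\right)$)
$x{\left(D,d \right)} = 30$ ($x{\left(D,d \right)} = 2 \left(-3\right) \left(-2 - 3\right) = 2 \left(-3\right) \left(-5\right) = 30$)
$b{\left(F,c \right)} = 30 + F + c$ ($b{\left(F,c \right)} = \left(F + c\right) + 30 = 30 + F + c$)
$\frac{4542 - 3813}{2932 + b{\left(24,-11 \right)}} = \frac{4542 - 3813}{2932 + \left(30 + 24 - 11\right)} = \frac{729}{2932 + 43} = \frac{729}{2975}$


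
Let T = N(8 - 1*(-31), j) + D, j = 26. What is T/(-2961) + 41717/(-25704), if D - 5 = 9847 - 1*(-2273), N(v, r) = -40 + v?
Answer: -6907291/1208088 ≈ -5.7175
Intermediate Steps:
D = 12125 (D = 5 + (9847 - 1*(-2273)) = 5 + (9847 + 2273) = 5 + 12120 = 12125)
T = 12124 (T = (-40 + (8 - 1*(-31))) + 12125 = (-40 + (8 + 31)) + 12125 = (-40 + 39) + 12125 = -1 + 12125 = 12124)
T/(-2961) + 41717/(-25704) = 12124/(-2961) + 41717/(-25704) = 12124*(-1/2961) + 41717*(-1/25704) = -1732/423 - 41717/25704 = -6907291/1208088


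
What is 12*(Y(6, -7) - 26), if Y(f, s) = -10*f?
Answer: -1032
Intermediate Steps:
12*(Y(6, -7) - 26) = 12*(-10*6 - 26) = 12*(-60 - 26) = 12*(-86) = -1032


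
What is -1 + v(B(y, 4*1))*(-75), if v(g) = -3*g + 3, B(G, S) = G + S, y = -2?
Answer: 224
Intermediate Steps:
v(g) = 3 - 3*g
-1 + v(B(y, 4*1))*(-75) = -1 + (3 - 3*(-2 + 4*1))*(-75) = -1 + (3 - 3*(-2 + 4))*(-75) = -1 + (3 - 3*2)*(-75) = -1 + (3 - 6)*(-75) = -1 - 3*(-75) = -1 + 225 = 224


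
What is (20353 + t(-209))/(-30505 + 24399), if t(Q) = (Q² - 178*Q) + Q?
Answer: -101027/6106 ≈ -16.546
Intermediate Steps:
t(Q) = Q² - 177*Q
(20353 + t(-209))/(-30505 + 24399) = (20353 - 209*(-177 - 209))/(-30505 + 24399) = (20353 - 209*(-386))/(-6106) = (20353 + 80674)*(-1/6106) = 101027*(-1/6106) = -101027/6106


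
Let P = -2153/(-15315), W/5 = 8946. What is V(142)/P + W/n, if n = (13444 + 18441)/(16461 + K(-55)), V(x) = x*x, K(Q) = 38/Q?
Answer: 17964018730578/107876065 ≈ 1.6652e+5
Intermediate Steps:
W = 44730 (W = 5*8946 = 44730)
V(x) = x**2
P = 2153/15315 (P = -2153*(-1/15315) = 2153/15315 ≈ 0.14058)
n = 250525/129331 (n = (13444 + 18441)/(16461 + 38/(-55)) = 31885/(16461 + 38*(-1/55)) = 31885/(16461 - 38/55) = 31885/(905317/55) = 31885*(55/905317) = 250525/129331 ≈ 1.9371)
V(142)/P + W/n = 142**2/(2153/15315) + 44730/(250525/129331) = 20164*(15315/2153) + 44730*(129331/250525) = 308811660/2153 + 1156995126/50105 = 17964018730578/107876065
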